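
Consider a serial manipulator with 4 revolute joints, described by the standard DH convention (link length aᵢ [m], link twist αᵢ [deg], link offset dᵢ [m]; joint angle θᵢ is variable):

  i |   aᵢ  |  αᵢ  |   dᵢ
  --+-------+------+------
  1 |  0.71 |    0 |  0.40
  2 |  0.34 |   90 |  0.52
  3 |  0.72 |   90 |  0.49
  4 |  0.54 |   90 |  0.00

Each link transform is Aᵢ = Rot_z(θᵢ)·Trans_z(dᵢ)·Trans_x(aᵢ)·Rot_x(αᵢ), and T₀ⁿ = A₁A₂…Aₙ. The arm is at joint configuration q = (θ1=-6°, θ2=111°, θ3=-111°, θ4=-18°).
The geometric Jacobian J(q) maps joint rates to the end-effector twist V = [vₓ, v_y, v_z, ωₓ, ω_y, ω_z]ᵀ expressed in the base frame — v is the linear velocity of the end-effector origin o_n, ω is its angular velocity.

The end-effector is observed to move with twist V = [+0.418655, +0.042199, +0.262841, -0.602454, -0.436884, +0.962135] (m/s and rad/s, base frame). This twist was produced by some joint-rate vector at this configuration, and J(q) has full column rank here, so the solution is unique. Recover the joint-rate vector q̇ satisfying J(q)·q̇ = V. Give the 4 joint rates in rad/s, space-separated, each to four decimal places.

o_n = [1.0446, -0.0892, -0.2316]
J₁: ẑ×o_n = [0.0892, 1.0446, -0.0000], ω = ẑ
J2: z=[0.0000, 0.0000, 1.0000] o=[0.7061, -0.0742, 0.4000] → [0.0150, 0.3385, -0.0000, 0.0000, 0.0000, 1.0000]
J3: z=[0.9659, 0.2588, 0.0000] o=[0.6181, 0.2542, 0.9200] → [-0.2981, 1.1124, -0.4421, 0.9659, 0.2588, 0.0000]
J4: z=[0.2416, -0.9018, 0.3584] o=[1.1582, 0.1318, 0.2478] → [0.5115, 0.0752, -0.1558, 0.2416, -0.9018, 0.3584]
q̇ = J⁺·V = [0.7120, 0.1480, -0.6950, 0.2850]

0.7120 0.1480 -0.6950 0.2850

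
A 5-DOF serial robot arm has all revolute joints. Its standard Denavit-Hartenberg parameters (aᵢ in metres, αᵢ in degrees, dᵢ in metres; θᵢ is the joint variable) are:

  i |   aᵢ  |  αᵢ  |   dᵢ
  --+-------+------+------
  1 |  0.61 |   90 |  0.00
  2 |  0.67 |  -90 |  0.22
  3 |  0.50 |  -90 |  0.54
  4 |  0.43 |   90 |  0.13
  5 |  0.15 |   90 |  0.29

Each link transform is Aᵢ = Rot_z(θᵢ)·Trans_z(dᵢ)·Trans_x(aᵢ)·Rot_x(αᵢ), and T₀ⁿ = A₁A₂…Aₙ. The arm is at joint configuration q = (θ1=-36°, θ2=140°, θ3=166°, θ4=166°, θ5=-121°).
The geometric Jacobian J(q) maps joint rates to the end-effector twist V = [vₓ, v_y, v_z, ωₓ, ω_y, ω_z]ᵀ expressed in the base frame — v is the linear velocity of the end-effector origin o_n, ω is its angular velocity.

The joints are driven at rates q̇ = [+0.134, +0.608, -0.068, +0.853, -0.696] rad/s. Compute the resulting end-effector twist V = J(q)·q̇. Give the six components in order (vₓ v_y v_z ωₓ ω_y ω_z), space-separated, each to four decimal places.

o_n = [0.0277, -0.2256, 0.1556]
J₁: ẑ×o_n = [0.2256, 0.0277, -0.0000], ω = ẑ
J2: z=[-0.5878, -0.8090, 0.0000] o=[0.4935, -0.3585, 0.0000] → [-0.1259, 0.0914, -0.4550, -0.5878, -0.8090, 0.0000]
J3: z=[-0.5200, 0.3778, -0.7660] o=[-0.0510, -0.2349, 0.4307] → [-0.0969, -0.2034, -0.0345, -0.5200, 0.3778, -0.7660]
J4: z=[-0.4204, -0.8939, -0.1555] o=[0.0399, -0.1514, -0.2948] → [-0.4142, 0.1913, 0.0203, -0.4204, -0.8939, -0.1555]
J5: z=[0.6845, -0.4249, 0.5924] o=[-0.2709, -0.2063, 0.0249] → [-0.0441, 0.0874, 0.1137, 0.6845, -0.4249, 0.5924]
V = J·q̇ = [-0.3623, 0.1754, -0.3361, -1.1570, -0.9843, -0.3589]

-0.3623 0.1754 -0.3361 -1.1570 -0.9843 -0.3589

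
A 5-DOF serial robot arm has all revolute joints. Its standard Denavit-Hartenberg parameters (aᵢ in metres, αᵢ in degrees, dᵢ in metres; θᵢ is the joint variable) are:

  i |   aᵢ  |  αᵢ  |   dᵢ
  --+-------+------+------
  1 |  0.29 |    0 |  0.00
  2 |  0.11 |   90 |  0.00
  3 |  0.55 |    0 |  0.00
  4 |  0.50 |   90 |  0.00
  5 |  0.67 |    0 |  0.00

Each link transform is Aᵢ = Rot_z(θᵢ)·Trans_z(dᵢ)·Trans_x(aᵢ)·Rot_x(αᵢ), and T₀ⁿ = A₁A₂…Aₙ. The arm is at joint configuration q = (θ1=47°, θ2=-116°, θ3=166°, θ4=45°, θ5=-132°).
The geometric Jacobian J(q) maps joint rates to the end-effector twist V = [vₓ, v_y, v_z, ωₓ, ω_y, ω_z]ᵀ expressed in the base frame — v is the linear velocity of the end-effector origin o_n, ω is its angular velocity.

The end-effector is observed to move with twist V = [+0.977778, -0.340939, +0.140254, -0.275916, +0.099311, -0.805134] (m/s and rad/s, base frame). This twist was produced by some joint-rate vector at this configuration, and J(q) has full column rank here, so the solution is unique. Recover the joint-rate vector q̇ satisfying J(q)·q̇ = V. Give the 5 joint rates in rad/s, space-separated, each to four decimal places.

o_n = [0.4949, 0.8274, 0.1064]
J₁: ẑ×o_n = [-0.8274, 0.4949, 0.0000], ω = ẑ
J2: z=[0.0000, 0.0000, 1.0000] o=[0.1978, 0.2121, 0.0000] → [-0.6153, 0.2971, 0.0000, 0.0000, 0.0000, 1.0000]
J3: z=[-0.9336, -0.3584, 0.0000] o=[0.2372, 0.1094, 0.0000] → [-0.0381, 0.0994, -0.5780, -0.9336, -0.3584, 0.0000]
J4: z=[-0.9336, -0.3584, 0.0000] o=[0.0460, 0.6076, 0.1331] → [0.0095, -0.0249, -0.0443, -0.9336, -0.3584, 0.0000]
J5: z=[-0.1846, 0.4808, 0.8572] o=[-0.1076, 1.0077, -0.1245] → [0.2656, 0.5591, -0.2564, -0.1846, 0.4808, 0.8572]
q̇ = J⁺·V = [-0.7700, -0.3540, -0.4600, 0.6820, 0.3720]

-0.7700 -0.3540 -0.4600 0.6820 0.3720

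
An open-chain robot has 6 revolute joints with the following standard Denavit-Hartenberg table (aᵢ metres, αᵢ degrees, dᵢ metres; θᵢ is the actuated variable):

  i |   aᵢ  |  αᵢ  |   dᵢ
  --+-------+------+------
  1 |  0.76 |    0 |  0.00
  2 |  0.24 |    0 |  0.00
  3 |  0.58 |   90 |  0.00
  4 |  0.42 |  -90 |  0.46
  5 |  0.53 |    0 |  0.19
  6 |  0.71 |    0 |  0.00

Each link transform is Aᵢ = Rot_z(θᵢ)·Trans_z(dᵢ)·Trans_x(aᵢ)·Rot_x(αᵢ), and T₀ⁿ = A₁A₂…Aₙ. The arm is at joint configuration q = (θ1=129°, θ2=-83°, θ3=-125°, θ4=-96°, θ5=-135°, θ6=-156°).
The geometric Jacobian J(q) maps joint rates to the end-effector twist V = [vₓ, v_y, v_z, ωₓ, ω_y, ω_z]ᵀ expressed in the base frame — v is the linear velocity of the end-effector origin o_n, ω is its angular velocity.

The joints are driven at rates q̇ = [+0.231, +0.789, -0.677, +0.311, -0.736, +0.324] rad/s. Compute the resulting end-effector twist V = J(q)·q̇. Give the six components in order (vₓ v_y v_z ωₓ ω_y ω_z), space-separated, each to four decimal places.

0.1339 -0.0147 0.0517 -0.3835 0.3429 0.3861

o_n = [-0.3396, 0.0064, -0.3179]
J₁: ẑ×o_n = [-0.0064, -0.3396, 0.0000], ω = ẑ
J2: z=[0.0000, 0.0000, 1.0000] o=[-0.4783, 0.5906, 0.0000] → [0.5842, 0.1387, -0.0000, 0.0000, 0.0000, 1.0000]
J3: z=[0.0000, 0.0000, 1.0000] o=[-0.3116, 0.7633, 0.0000] → [0.7569, -0.0280, 0.0000, 0.0000, 0.0000, 1.0000]
J4: z=[-0.9816, -0.1908, 0.0000] o=[-0.2009, 0.1939, 0.0000] → [0.0607, -0.3121, 0.1576, -0.9816, -0.1908, 0.0000]
J5: z=[0.1898, -0.9762, -0.1045] o=[-0.6608, 0.1493, -0.4177] → [-0.1124, -0.0525, 0.2865, 0.1898, -0.9762, -0.1045]
J6: z=[0.1898, -0.9762, -0.1045] o=[-0.9852, -0.1462, -0.0648] → [0.2630, -0.0195, 0.6592, 0.1898, -0.9762, -0.1045]
V = J·q̇ = [0.1339, -0.0147, 0.0517, -0.3835, 0.3429, 0.3861]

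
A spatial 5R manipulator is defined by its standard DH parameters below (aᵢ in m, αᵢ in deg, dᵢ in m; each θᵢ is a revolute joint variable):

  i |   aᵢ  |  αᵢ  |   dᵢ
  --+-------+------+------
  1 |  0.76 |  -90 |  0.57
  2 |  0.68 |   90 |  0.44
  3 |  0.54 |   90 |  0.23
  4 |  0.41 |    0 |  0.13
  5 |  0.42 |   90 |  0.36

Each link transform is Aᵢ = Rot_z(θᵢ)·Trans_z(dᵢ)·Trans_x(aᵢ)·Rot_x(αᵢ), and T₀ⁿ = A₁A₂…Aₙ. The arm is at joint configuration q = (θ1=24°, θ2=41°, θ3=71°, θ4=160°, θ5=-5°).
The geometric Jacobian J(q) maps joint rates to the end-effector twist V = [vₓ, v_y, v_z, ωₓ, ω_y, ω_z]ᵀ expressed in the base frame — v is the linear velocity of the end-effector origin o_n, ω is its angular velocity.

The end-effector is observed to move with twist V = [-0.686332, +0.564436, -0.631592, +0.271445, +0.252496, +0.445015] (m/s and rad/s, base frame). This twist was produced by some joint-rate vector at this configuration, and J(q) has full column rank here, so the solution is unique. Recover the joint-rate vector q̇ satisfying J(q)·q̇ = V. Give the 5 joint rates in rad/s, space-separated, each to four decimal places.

o_n = [1.7329, 0.8447, 0.2816]
J₁: ẑ×o_n = [-0.8447, 1.7329, 0.0000], ω = ẑ
J2: z=[-0.4067, 0.9135, 0.0000] o=[0.6943, 0.3091, 0.5700] → [-0.2635, -0.1173, -1.1667, -0.4067, 0.9135, 0.0000]
J3: z=[0.5993, 0.2668, 0.7547] o=[0.9842, 0.9198, 0.1239] → [0.0987, 0.4706, -0.2448, 0.5993, 0.2668, 0.7547]
J4: z=[0.7843, -0.0072, -0.6203] o=[1.0356, 1.5016, 0.1821] → [-0.4082, -0.5106, -0.5102, 0.7843, -0.0072, -0.6203]
J5: z=[0.7843, -0.0072, -0.6203] o=[1.2832, 1.1668, 0.2896] → [-0.1997, -0.2726, -0.2494, 0.7843, -0.0072, -0.6203]
q̇ = J⁺·V = [0.4610, 0.2150, 0.2180, 0.9770, -0.6860]

0.4610 0.2150 0.2180 0.9770 -0.6860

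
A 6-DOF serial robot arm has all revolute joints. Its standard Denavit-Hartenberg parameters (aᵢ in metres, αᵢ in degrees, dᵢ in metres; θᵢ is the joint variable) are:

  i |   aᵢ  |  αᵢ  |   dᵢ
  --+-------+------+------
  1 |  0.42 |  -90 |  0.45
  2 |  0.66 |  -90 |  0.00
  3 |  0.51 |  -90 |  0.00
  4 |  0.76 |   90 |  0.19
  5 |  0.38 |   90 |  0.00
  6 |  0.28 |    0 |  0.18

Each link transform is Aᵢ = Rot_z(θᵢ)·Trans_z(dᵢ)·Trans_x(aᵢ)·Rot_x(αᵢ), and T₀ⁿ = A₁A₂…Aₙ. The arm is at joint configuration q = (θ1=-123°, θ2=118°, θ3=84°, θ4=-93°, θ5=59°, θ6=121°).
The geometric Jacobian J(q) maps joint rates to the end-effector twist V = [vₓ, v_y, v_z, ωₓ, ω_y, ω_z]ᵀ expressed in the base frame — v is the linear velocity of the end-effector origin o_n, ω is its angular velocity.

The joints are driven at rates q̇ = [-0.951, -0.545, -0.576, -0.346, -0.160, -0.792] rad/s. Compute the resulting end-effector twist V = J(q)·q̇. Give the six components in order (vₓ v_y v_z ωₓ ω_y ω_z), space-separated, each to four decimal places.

o_n = [0.1545, 0.6900, 0.5899]
J₁: ẑ×o_n = [-0.6900, 0.1545, 0.0000], ω = ẑ
J2: z=[0.8387, -0.5446, 0.0000] o=[-0.2287, -0.3522, 0.4500] → [-0.0762, -0.1173, 1.0828, 0.8387, -0.5446, 0.0000]
J3: z=[0.4809, 0.7405, 0.4695] o=[-0.0600, -0.0924, -0.1327] → [0.1678, -0.2468, 0.2174, 0.4809, 0.7405, 0.4695]
J4: z=[-0.3420, -0.3346, 0.8781] o=[-0.4717, 0.2049, -0.1798] → [-0.6836, 0.8131, 0.0437, -0.3420, -0.3346, 0.8781]
J5: z=[0.7811, -0.6208, 0.0676] o=[-0.1396, 0.6801, 0.3470] → [-0.1514, -0.1698, 0.1903, 0.7811, -0.6208, 0.0676]
J6: z=[0.6240, 0.7801, -0.0463] o=[-0.1488, 0.7099, 0.7257] → [-0.1069, 0.0707, -0.2489, 0.6240, 0.7801, -0.0463]
V = J·q̇ = [0.9464, -0.2510, -0.5638, -1.2349, -0.5324, -1.4994]

0.9464 -0.2510 -0.5638 -1.2349 -0.5324 -1.4994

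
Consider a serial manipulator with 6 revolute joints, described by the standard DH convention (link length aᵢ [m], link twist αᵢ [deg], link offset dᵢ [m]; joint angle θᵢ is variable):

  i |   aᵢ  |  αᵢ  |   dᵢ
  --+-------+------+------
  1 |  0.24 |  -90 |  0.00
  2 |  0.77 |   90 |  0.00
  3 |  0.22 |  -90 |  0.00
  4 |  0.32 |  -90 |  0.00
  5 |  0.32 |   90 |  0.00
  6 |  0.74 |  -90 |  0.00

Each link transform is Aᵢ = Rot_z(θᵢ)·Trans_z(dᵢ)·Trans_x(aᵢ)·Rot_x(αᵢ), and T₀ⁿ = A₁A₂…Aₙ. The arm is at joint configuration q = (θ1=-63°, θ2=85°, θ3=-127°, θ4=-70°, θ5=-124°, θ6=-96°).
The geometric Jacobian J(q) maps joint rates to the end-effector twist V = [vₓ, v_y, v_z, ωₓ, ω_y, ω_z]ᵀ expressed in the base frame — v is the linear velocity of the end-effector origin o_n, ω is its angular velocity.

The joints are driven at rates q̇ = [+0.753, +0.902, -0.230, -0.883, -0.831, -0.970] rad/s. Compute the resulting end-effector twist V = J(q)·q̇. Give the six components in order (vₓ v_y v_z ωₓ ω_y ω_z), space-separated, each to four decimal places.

0.2547 1.8948 -0.1274 1.7138 -0.0354 0.7913

o_n = [0.5305, -0.5892, -1.1350]
J₁: ẑ×o_n = [0.5892, 0.5305, -0.0000], ω = ẑ
J2: z=[0.8910, 0.4540, 0.0000] o=[0.1090, -0.2138, 0.0000] → [-0.5153, 1.0113, -0.5258, 0.8910, 0.4540, 0.0000]
J3: z=[0.4523, -0.8876, 0.0872] o=[0.1394, -0.2736, -0.7671] → [0.3541, 0.2005, 0.2044, 0.4523, -0.8876, 0.0872]
J4: z=[-0.5046, -0.3352, -0.7956] o=[-0.0224, -0.3431, -0.6352] → [-0.0282, -0.6921, 0.3095, -0.5046, -0.3352, -0.7956]
J5: z=[-0.8457, 0.0068, 0.5336] o=[0.0331, -0.6446, -0.5434] → [-0.0336, -0.2350, -0.0502, -0.8457, 0.0068, 0.5336]
J6: z=[0.1384, 0.9685, 0.2070] o=[-0.1318, -0.5649, -0.8058] → [-0.3139, 0.1826, -0.6448, 0.1384, 0.9685, 0.2070]
V = J·q̇ = [0.2547, 1.8948, -0.1274, 1.7138, -0.0354, 0.7913]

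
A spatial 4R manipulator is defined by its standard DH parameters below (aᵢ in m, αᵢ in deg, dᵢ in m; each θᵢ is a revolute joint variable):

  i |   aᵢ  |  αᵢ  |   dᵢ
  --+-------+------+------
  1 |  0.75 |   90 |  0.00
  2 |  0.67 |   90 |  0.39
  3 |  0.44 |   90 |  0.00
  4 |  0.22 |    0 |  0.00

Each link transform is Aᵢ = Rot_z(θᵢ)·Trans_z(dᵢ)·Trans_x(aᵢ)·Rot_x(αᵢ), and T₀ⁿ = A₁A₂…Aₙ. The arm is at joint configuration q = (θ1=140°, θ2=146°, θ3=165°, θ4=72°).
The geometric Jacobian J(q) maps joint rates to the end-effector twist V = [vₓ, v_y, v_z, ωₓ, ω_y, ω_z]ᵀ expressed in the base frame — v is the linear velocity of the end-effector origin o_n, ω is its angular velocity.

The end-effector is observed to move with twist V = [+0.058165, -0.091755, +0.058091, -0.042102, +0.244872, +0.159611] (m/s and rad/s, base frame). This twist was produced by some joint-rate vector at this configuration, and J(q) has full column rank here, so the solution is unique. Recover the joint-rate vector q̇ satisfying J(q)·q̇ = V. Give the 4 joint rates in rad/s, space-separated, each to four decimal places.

-0.3590 -0.3350 0.5360 0.5130

o_n = [-0.2151, 0.8612, 0.2737]
J₁: ẑ×o_n = [-0.8612, -0.2151, 0.0000], ω = ẑ
J2: z=[0.6428, 0.7660, 0.0000] o=[-0.5745, 0.4821, 0.0000] → [0.2097, -0.1760, -0.0317, 0.6428, 0.7660, 0.0000]
J3: z=[-0.4284, 0.3594, 0.8290] o=[0.1017, 0.4238, 0.3747] → [-0.3989, -0.3058, -0.0735, -0.4284, 0.3594, 0.8290]
J4: z=[0.7853, 0.6020, 0.1447] o=[-0.0951, 0.7375, 0.1370] → [0.0644, -0.1247, 0.1694, 0.7853, 0.6020, 0.1447]
q̇ = J⁺·V = [-0.3590, -0.3350, 0.5360, 0.5130]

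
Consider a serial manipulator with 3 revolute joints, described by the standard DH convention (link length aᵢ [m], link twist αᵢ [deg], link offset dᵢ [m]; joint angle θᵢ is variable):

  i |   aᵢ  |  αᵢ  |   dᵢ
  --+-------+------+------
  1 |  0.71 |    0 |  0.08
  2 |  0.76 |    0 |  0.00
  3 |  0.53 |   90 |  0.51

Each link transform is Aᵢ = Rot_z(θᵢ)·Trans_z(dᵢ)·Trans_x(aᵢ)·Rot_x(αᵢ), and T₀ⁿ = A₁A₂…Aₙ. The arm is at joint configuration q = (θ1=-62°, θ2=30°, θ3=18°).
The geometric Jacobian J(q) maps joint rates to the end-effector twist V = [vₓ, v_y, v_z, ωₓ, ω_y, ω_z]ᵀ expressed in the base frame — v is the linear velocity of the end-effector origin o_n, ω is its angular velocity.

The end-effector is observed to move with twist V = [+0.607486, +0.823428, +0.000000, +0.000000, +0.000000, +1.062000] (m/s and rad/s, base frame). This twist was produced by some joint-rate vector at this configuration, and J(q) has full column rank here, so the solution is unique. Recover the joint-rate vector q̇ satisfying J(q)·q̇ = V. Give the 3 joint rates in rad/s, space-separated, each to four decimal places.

o_n = [1.4921, -1.1579, 0.5900]
J₁: ẑ×o_n = [1.1579, 1.4921, -0.0000], ω = ẑ
J2: z=[0.0000, 0.0000, 1.0000] o=[0.3333, -0.6269, 0.0800] → [0.5310, 1.1588, -0.0000, 0.0000, 0.0000, 1.0000]
J3: z=[0.0000, 0.0000, 1.0000] o=[0.9778, -1.0296, 0.0800] → [0.1282, 0.5143, -0.0000, 0.0000, 0.0000, 1.0000]
q̇ = J⁺·V = [0.7120, -0.6500, 1.0000]

0.7120 -0.6500 1.0000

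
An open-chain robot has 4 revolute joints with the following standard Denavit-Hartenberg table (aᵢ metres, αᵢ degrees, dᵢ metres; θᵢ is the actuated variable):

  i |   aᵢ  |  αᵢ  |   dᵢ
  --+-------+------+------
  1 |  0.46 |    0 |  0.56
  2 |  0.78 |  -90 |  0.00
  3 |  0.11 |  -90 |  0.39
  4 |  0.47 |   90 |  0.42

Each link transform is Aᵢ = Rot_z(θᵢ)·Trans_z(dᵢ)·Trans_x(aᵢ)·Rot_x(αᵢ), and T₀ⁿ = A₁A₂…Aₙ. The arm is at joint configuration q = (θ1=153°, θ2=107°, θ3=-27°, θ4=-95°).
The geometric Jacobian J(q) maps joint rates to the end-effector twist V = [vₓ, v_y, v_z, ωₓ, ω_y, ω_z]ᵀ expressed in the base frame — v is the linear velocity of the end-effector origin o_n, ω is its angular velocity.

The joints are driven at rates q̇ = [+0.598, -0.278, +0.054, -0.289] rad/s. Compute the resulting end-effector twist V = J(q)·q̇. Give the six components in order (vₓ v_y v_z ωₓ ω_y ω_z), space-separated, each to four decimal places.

0.2606 0.1070 -0.0750 0.0760 0.1198 0.5775

o_n = [0.2561, -0.9567, 0.2171]
J₁: ẑ×o_n = [0.9567, 0.2561, -0.0000], ω = ẑ
J2: z=[0.0000, 0.0000, 1.0000] o=[-0.4099, 0.2088, 0.5600] → [1.1655, 0.6659, -0.0000, 0.0000, 0.0000, 1.0000]
J3: z=[0.9848, -0.1736, 0.0000] o=[-0.5453, -0.5593, 0.5600] → [0.0595, 0.3377, -0.2522, 0.9848, -0.1736, 0.0000]
J4: z=[-0.0788, -0.4471, -0.8910] o=[-0.1783, -0.7236, 0.6099] → [-0.0321, -0.4180, 0.2126, -0.0788, -0.4471, -0.8910]
V = J·q̇ = [0.2606, 0.1070, -0.0750, 0.0760, 0.1198, 0.5775]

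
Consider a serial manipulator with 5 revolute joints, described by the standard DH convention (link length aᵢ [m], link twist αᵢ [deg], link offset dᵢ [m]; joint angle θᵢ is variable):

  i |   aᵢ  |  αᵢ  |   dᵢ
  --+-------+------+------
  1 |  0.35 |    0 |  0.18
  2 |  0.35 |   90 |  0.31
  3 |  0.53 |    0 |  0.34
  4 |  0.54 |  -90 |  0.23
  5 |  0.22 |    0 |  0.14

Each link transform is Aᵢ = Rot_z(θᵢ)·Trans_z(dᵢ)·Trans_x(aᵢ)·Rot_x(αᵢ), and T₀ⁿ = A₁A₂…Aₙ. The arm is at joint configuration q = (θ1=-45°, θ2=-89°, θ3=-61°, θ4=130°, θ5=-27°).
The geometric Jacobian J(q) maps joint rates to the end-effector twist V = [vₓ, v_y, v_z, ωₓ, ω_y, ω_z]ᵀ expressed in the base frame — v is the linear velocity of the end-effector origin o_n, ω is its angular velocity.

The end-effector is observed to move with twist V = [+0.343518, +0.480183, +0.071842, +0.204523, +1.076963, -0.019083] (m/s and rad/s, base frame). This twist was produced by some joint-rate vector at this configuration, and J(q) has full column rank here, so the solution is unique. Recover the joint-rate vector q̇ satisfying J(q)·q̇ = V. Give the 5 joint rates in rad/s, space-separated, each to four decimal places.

-0.7210 0.3500 -0.3880 0.9890 0.9820

o_n = [-0.7484, -0.3145, 0.7638]
J₁: ẑ×o_n = [0.3145, -0.7484, 0.0000], ω = ẑ
J2: z=[0.0000, 0.0000, 1.0000] o=[0.2475, -0.2475, 0.1800] → [0.0670, -0.9959, 0.0000, 0.0000, 0.0000, 1.0000]
J3: z=[-0.7193, 0.6947, 0.0000] o=[0.0044, -0.4993, 0.4900] → [0.1902, 0.1969, 0.3900, -0.7193, 0.6947, 0.0000]
J4: z=[-0.7193, 0.6947, 0.0000] o=[-0.4187, -0.4479, 0.0265] → [0.5122, 0.5304, 0.1331, -0.7193, 0.6947, 0.0000]
J5: z=[0.6485, 0.6716, 0.3584] o=[-0.7186, -0.4273, 0.5306] → [0.1161, -0.1619, 0.0932, 0.6485, 0.6716, 0.3584]
q̇ = J⁺·V = [-0.7210, 0.3500, -0.3880, 0.9890, 0.9820]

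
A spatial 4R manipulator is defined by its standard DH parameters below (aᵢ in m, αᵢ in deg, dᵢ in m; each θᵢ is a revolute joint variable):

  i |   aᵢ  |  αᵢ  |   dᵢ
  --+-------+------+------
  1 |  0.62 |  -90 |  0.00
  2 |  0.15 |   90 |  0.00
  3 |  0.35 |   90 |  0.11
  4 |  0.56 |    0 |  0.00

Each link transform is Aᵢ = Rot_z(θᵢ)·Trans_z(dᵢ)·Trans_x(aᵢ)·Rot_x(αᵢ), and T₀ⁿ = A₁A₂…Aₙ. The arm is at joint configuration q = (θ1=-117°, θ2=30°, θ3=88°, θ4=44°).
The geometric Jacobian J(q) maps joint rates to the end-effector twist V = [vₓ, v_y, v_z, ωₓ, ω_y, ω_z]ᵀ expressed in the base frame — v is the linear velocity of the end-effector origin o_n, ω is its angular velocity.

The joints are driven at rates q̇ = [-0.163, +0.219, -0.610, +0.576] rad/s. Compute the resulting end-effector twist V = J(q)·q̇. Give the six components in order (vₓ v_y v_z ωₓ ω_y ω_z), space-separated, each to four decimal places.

-0.6822 -0.4433 -0.1127 0.0894 -0.2627 -0.9791

o_n = [0.2063, -1.2523, 0.3440]
J₁: ẑ×o_n = [1.2523, 0.2063, -0.0000], ω = ẑ
J2: z=[0.8910, -0.4540, 0.0000] o=[-0.2815, -0.5524, 0.0000] → [-0.1562, -0.3065, -0.4022, 0.8910, -0.4540, 0.0000]
J3: z=[-0.2270, -0.4455, 0.8660] o=[-0.3404, -0.6682, -0.0750] → [0.3192, 0.5686, 0.3762, -0.2270, -0.4455, 0.8660]
J4: z=[-0.4240, -0.7553, -0.4997] o=[-0.0586, -0.8854, 0.0142] → [-0.4325, 0.0075, 0.3556, -0.4240, -0.7553, -0.4997]
V = J·q̇ = [-0.6822, -0.4433, -0.1127, 0.0894, -0.2627, -0.9791]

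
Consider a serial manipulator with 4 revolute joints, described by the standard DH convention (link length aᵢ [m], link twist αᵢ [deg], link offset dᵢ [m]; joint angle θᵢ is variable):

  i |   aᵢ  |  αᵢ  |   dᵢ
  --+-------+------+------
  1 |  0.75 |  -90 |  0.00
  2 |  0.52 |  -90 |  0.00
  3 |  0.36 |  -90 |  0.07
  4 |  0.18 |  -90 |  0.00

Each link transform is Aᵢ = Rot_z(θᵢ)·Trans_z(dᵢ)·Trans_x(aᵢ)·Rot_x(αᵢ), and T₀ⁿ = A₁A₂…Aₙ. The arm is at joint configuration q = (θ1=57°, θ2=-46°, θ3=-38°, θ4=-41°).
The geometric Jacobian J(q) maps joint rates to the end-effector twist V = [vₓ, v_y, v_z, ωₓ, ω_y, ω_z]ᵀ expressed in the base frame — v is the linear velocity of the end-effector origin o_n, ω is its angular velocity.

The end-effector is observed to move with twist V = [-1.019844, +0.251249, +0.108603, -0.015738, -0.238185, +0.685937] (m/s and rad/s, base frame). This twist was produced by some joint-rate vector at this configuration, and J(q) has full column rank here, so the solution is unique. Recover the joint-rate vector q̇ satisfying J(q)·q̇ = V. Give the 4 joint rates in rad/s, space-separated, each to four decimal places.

0.6080 -0.2300 -0.2040 -0.1440

o_n = [0.5707, 1.4393, 0.5245]
J₁: ẑ×o_n = [-1.4393, 0.5707, 0.0000], ω = ẑ
J2: z=[-0.8387, 0.5446, 0.0000] o=[0.4085, 0.6290, 0.0000] → [0.2856, 0.4399, -0.7679, -0.8387, 0.5446, 0.0000]
J3: z=[0.3918, 0.6033, -0.6947] o=[0.6052, 0.9319, 0.3741] → [0.4432, -0.0350, 0.2196, 0.3918, 0.6033, -0.6947]
J4: z=[0.8938, -0.0705, 0.4429] o=[0.5541, 1.2602, 0.5295] → [-0.0790, 0.0119, 0.1613, 0.8938, -0.0705, 0.4429]
q̇ = J⁺·V = [0.6080, -0.2300, -0.2040, -0.1440]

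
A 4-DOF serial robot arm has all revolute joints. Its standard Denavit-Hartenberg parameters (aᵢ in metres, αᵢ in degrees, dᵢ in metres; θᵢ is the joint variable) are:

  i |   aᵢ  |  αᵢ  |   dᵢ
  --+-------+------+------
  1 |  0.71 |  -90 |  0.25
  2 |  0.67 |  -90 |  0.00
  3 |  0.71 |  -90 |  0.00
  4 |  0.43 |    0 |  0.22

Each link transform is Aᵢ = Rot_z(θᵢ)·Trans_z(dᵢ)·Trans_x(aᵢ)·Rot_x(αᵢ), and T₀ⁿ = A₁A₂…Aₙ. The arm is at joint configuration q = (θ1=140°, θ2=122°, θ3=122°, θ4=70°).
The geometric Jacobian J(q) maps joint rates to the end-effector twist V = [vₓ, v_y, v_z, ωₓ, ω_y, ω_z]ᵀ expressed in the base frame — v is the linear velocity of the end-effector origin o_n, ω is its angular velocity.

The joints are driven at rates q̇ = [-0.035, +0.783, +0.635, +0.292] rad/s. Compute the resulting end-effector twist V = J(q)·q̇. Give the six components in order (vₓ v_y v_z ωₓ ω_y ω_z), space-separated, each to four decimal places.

-0.3027 -0.3604 -0.0033 -0.2908 -0.9801 0.5115

o_n = [-0.4023, 1.1342, 0.0111]
J₁: ẑ×o_n = [-1.1342, -0.4023, 0.0000], ω = ẑ
J2: z=[-0.6428, -0.7660, 0.0000] o=[-0.5439, 0.4564, 0.2500] → [0.1830, -0.1536, -0.3272, -0.6428, -0.7660, 0.0000]
J3: z=[0.6496, -0.5451, 0.5299] o=[-0.2719, 0.2282, -0.3182] → [-0.6596, -0.2830, 0.5175, 0.6496, -0.5451, 0.5299]
J4: z=[-0.6849, -0.1171, 0.7192] o=[-0.0376, 0.8176, 0.0009] → [-0.2289, -0.2553, -0.2595, -0.6849, -0.1171, 0.7192]
V = J·q̇ = [-0.3027, -0.3604, -0.0033, -0.2908, -0.9801, 0.5115]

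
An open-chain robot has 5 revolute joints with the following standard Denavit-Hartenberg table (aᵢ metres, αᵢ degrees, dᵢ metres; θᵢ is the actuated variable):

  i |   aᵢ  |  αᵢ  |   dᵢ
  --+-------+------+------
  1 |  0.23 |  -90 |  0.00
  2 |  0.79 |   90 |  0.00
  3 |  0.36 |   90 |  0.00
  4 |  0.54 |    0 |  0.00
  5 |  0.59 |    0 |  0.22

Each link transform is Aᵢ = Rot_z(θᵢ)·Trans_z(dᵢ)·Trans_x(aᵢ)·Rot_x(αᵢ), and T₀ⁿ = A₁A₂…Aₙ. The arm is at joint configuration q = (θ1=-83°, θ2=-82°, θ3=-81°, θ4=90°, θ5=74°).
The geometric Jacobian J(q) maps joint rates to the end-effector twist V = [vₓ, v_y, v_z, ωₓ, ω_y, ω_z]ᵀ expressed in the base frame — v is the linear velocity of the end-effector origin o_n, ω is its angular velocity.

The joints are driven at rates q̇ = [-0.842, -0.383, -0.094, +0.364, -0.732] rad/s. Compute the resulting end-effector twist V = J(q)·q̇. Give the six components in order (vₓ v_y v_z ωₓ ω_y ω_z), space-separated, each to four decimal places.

o_n = [0.1213, 0.4084, 0.6328]
J₁: ẑ×o_n = [-0.4084, 0.1213, 0.0000], ω = ẑ
J2: z=[0.9925, 0.1219, 0.0000] o=[0.0280, -0.2283, 0.0000] → [0.0771, -0.6281, 0.6206, 0.9925, 0.1219, 0.0000]
J3: z=[-0.1207, 0.9829, 0.1392] o=[0.0414, -0.3374, 0.7823] → [-0.2507, -0.0069, -0.1685, -0.1207, 0.9829, 0.1392]
J4: z=[-0.1720, 0.1174, -0.9781] o=[-0.3105, -0.3885, 0.8381] → [0.7554, -0.4577, -0.1878, -0.1720, 0.1174, -0.9781]
J5: z=[-0.1720, 0.1174, -0.9781] o=[-0.3757, 0.1422, 0.9132] → [0.2274, -0.5343, -0.1041, -0.1720, 0.1174, -0.9781]
V = J·q̇ = [0.4464, 0.3636, -0.2140, -0.3055, -0.1823, -0.4952]

0.4464 0.3636 -0.2140 -0.3055 -0.1823 -0.4952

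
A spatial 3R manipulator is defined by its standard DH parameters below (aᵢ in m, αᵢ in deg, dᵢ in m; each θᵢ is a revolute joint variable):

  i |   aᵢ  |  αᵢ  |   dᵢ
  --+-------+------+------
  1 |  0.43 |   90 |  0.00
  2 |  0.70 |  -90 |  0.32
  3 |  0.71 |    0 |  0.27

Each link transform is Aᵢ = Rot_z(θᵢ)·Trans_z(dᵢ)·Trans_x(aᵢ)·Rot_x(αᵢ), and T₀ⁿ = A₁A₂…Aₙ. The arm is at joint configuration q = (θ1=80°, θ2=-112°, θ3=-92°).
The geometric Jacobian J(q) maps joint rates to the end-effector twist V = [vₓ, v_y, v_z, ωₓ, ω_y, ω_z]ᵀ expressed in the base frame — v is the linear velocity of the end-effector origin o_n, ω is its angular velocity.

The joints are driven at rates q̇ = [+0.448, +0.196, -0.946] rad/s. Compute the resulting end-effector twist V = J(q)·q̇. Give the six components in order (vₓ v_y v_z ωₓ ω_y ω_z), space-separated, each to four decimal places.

-0.0631 0.8796 0.6219 0.0407 -0.8978 0.8024

o_n = [1.0881, 0.2421, -0.7272]
J₁: ẑ×o_n = [-0.2421, 1.0881, 0.0000], ω = ẑ
J2: z=[0.9848, -0.1736, 0.0000] o=[0.0747, 0.4235, 0.0000] → [0.1263, 0.7162, -0.0026, 0.9848, -0.1736, 0.0000]
J3: z=[0.1610, 0.9131, -0.3746] o=[0.3443, 0.1097, -0.6490] → [-0.0218, -0.2661, -0.6579, 0.1610, 0.9131, -0.3746]
V = J·q̇ = [-0.0631, 0.8796, 0.6219, 0.0407, -0.8978, 0.8024]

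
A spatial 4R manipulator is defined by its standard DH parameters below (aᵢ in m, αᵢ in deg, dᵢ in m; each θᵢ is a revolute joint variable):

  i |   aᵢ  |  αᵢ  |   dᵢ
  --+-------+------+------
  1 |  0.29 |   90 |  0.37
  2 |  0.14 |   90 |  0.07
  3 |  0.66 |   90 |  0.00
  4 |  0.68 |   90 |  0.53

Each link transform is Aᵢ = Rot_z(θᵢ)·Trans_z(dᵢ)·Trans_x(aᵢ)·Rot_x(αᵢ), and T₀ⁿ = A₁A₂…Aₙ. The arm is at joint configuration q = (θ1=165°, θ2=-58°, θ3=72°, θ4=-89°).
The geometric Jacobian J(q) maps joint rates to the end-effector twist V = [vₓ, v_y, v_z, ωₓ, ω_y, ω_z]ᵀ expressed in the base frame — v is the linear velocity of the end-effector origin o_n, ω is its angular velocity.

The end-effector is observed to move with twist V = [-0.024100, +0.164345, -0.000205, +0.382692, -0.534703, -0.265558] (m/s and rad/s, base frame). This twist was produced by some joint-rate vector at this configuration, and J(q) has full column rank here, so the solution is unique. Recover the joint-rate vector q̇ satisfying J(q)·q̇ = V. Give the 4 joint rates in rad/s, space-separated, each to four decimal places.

o_n = [-1.1319, 0.8677, 0.0080]
J₁: ẑ×o_n = [-0.8677, -1.1319, 0.0000], ω = ẑ
J2: z=[0.2588, 0.9659, 0.0000] o=[-0.2801, 0.0751, 0.3700] → [-0.3496, 0.0937, 1.0279, 0.2588, 0.9659, 0.0000]
J3: z=[0.8192, -0.2195, -0.5299] o=[-0.3337, 0.1619, 0.2513] → [0.4274, 0.6223, 0.4030, 0.8192, -0.2195, -0.5299]
J4: z=[-0.5668, -0.1680, -0.8065] o=[-0.2756, 0.7962, 0.0783] → [0.0695, 0.6508, -0.1845, -0.5668, -0.1680, -0.8065]
q̇ = J⁺·V = [0.6160, -0.2620, 0.8980, 0.5030]

0.6160 -0.2620 0.8980 0.5030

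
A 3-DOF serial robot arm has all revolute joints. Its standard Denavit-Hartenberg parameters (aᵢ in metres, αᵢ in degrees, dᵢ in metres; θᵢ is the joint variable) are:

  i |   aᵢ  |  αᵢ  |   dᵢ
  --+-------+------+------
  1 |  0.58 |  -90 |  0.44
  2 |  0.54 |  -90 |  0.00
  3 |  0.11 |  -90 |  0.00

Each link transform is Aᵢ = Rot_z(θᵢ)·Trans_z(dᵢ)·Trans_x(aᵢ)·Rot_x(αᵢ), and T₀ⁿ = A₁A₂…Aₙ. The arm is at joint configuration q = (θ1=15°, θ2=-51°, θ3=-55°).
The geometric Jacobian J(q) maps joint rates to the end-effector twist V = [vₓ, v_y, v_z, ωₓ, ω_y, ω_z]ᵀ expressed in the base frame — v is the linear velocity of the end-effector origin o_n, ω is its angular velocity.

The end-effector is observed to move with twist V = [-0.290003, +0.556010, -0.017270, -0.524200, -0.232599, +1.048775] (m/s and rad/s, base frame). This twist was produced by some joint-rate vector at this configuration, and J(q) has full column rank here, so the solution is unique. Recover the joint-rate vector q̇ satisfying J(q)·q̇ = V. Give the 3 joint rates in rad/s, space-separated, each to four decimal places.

o_n = [0.9035, 0.3354, 0.9087]
J₁: ẑ×o_n = [-0.3354, 0.9035, 0.0000], ω = ẑ
J2: z=[-0.2588, 0.9659, 0.0000] o=[0.5602, 0.1501, 0.4400] → [0.4527, 0.1213, -0.3795, -0.2588, 0.9659, 0.0000]
J3: z=[0.7507, 0.2011, -0.6293] o=[0.8885, 0.2381, 0.8597] → [0.0711, -0.0463, 0.0700, 0.7507, 0.2011, -0.6293]
q̇ = J⁺·V = [0.5900, -0.0890, -0.7290]

0.5900 -0.0890 -0.7290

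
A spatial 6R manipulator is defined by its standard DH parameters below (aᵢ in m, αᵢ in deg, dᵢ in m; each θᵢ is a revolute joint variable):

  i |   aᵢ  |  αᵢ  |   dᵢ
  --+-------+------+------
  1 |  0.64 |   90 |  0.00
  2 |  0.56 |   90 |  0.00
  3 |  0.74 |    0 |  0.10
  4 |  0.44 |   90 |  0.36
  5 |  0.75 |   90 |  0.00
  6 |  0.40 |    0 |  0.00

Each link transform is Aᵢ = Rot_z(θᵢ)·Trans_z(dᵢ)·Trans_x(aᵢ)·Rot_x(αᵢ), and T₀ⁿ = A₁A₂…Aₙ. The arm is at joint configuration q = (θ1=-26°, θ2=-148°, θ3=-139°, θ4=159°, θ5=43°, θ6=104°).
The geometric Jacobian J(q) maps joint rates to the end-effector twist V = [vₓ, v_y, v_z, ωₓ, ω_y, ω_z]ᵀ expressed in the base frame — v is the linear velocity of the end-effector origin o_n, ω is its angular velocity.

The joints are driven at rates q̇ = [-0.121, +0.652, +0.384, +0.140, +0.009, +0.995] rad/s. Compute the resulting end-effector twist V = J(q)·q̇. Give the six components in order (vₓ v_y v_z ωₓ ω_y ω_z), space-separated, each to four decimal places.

o_n = [-0.3806, 0.7823, 0.2398]
J₁: ẑ×o_n = [-0.7823, -0.3806, 0.0000], ω = ẑ
J2: z=[-0.4384, -0.8988, 0.0000] o=[0.5752, -0.2806, 0.0000] → [-0.2155, 0.1051, -1.3251, -0.4384, -0.8988, 0.0000]
J3: z=[-0.4763, 0.2323, 0.8480] o=[0.1484, -0.0724, -0.2968] → [-0.6002, -0.1931, -0.2842, -0.4763, 0.2323, 0.8480]
J4: z=[-0.4763, 0.2323, 0.8480] o=[0.7393, 0.1796, 0.0840] → [-0.4750, -0.8755, -0.0269, -0.4763, 0.2323, 0.8480]
J5: z=[0.1512, 0.9717, -0.1812] o=[0.1867, 0.2817, 0.1702] → [0.1583, 0.0923, 0.6270, 0.1512, 0.9717, -0.1812]
J6: z=[-0.2424, -0.1413, -0.9598] o=[-0.5321, 0.4235, 0.3308] → [0.3573, -0.1674, -0.0656, -0.2424, -0.1413, -0.9598]
V = J·q̇ = [0.0141, -0.2479, -1.0365, -0.7752, -0.5961, -0.6333]

0.0141 -0.2479 -1.0365 -0.7752 -0.5961 -0.6333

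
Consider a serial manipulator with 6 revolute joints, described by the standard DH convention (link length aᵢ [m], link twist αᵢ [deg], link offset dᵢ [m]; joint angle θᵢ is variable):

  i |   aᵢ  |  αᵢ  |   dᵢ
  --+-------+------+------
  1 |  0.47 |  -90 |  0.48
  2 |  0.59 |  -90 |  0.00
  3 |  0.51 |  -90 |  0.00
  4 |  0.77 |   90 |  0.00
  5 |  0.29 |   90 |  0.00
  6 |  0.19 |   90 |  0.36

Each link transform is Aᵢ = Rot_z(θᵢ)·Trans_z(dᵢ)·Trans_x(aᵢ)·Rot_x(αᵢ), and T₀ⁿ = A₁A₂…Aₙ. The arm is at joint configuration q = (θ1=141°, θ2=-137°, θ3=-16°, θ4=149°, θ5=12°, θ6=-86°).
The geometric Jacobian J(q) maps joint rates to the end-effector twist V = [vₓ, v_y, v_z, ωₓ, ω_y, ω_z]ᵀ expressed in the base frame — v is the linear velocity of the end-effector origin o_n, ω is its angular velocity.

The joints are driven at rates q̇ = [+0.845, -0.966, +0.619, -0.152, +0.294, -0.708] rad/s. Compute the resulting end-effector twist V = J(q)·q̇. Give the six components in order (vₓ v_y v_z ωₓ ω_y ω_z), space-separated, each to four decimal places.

-0.3110 -0.4022 -0.2208 0.8884 1.0937 1.4524

o_n = [-0.2357, 0.0340, 0.1458]
J₁: ẑ×o_n = [-0.0340, -0.2357, 0.0000], ω = ẑ
J2: z=[-0.6293, -0.7771, 0.0000] o=[-0.3653, 0.2958, 0.4800] → [0.2597, -0.2103, 0.2654, -0.6293, -0.7771, 0.0000]
J3: z=[-0.5300, 0.4292, 0.7314] o=[-0.0299, 0.0242, 0.8824] → [-0.3233, -0.5409, 0.0831, -0.5300, 0.4292, 0.7314]
J4: z=[0.7616, 0.6202, 0.1880] o=[0.1603, -0.3107, 1.2167] → [-0.7290, 0.7412, 0.5081, 0.7616, 0.6202, 0.1880]
J5: z=[0.6464, -0.7061, -0.2892] o=[0.1243, -0.0475, 0.4940] → [0.2694, 0.3292, -0.2015, 0.6464, -0.7061, -0.2892]
J6: z=[-0.7547, -0.5356, -0.3790] o=[0.1570, 0.0869, 0.2391] → [0.0299, 0.0784, -0.1704, -0.7547, -0.5356, -0.3790]
V = J·q̇ = [-0.3110, -0.4022, -0.2208, 0.8884, 1.0937, 1.4524]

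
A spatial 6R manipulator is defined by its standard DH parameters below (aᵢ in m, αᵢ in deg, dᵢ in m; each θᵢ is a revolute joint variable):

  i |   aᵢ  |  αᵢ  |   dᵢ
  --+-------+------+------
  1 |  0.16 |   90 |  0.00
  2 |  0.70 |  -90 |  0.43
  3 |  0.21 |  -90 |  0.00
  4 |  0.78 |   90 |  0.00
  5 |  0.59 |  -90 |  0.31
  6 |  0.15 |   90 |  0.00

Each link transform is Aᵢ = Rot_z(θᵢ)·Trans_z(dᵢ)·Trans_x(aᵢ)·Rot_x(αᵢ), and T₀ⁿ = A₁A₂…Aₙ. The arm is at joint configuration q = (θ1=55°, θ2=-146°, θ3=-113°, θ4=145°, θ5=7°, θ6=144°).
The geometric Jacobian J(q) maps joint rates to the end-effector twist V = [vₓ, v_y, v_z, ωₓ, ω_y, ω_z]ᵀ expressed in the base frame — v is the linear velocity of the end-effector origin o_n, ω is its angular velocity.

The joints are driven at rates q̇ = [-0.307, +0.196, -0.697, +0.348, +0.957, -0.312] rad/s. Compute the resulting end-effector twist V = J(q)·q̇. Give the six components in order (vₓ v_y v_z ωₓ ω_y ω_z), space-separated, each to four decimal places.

o_n = [-0.8246, -0.8705, 0.1727]
J₁: ẑ×o_n = [0.8705, -0.8246, 0.0000], ω = ẑ
J2: z=[0.8192, -0.5736, 0.0000] o=[0.0918, 0.1311, 0.0000] → [-0.0991, -0.1415, -1.3461, 0.8192, -0.5736, 0.0000]
J3: z=[0.3207, 0.4581, -0.8290] o=[0.1111, -0.5909, -0.3914] → [0.0266, 0.5948, 0.3390, 0.3207, 0.4581, -0.8290]
J4: z=[-0.1176, -0.8492, -0.5147] o=[0.3085, -0.6461, -0.3456] → [-0.5557, 0.6442, -0.9359, -0.1176, -0.8492, -0.5147]
J5: z=[0.2763, -0.5259, 0.8044] o=[-0.4355, -0.6832, -0.1143] → [-0.0002, -0.3923, -0.2564, 0.2763, -0.5259, 0.8044]
J6: z=[-0.0005, -0.8371, -0.5470] o=[-0.9168, -0.9352, 0.2718] → [0.1183, -0.0505, 0.0772, -0.0005, -0.8371, -0.5470]
V = J·q̇ = [-0.5357, -0.3246, -1.0952, 0.1607, -0.9693, 1.0322]

-0.5357 -0.3246 -1.0952 0.1607 -0.9693 1.0322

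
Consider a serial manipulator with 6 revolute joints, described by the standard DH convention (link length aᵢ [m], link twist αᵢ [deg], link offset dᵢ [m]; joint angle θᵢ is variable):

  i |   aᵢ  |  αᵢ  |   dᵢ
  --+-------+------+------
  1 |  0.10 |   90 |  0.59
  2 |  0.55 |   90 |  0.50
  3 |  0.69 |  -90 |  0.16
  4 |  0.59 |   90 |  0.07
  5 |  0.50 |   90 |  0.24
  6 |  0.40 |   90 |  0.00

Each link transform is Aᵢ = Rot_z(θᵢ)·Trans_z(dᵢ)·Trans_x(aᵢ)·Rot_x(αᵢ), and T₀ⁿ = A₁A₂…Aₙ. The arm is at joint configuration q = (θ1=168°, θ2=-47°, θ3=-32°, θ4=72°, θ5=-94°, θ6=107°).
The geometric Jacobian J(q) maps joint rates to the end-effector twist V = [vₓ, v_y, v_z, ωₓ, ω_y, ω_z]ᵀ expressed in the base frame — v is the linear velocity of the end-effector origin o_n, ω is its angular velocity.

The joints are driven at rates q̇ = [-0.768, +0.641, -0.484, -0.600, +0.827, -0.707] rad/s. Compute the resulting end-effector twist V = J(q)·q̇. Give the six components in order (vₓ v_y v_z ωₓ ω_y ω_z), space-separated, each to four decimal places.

-0.6842 0.2102 0.9022 -1.0739 -0.2236 -0.5261

o_n = [-1.4208, -0.2463, -0.4694]
J₁: ẑ×o_n = [0.2463, -1.4208, 0.0000], ω = ẑ
J2: z=[0.2079, 0.9781, 0.0000] o=[-0.0978, 0.0208, 0.5900] → [-1.0362, 0.2203, 1.2386, 0.2079, 0.9781, 0.0000]
J3: z=[0.7154, -0.1521, -0.6820] o=[-0.3608, 0.5879, 0.1878] → [-0.4690, 1.1930, -0.7579, 0.7154, -0.1521, -0.6820]
J4: z=[-0.1772, 0.9047, -0.3876] o=[-0.7127, 0.2888, -0.3493] → [-0.3160, 0.2532, 0.7354, -0.1772, 0.9047, -0.3876]
J5: z=[-0.4218, -0.4256, -0.8006] o=[-1.2497, 0.3649, -0.1068] → [-0.3351, -0.0159, 0.1850, -0.4218, -0.4256, -0.8006]
J6: z=[0.8747, 0.0416, -0.4829] o=[-1.2316, -0.1892, -0.1216] → [-0.0420, 0.3956, -0.0421, 0.8747, 0.0416, -0.4829]
V = J·q̇ = [-0.6842, 0.2102, 0.9022, -1.0739, -0.2236, -0.5261]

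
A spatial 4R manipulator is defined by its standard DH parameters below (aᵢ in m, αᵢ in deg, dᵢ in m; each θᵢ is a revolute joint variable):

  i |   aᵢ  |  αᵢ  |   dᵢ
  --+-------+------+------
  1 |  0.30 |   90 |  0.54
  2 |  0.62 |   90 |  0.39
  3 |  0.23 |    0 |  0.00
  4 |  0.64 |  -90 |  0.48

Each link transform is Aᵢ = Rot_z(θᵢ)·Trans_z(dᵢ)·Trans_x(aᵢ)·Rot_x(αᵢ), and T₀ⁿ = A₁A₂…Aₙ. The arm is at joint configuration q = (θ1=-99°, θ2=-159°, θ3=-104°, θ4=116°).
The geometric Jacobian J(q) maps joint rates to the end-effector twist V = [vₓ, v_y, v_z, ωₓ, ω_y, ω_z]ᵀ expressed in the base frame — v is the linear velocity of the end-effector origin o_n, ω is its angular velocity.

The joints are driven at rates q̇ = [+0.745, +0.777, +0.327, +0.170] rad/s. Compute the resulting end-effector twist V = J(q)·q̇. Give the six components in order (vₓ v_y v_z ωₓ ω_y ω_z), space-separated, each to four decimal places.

-1.0442 -0.0374 -0.9996 -0.7396 0.2975 1.2090

o_n = [-0.1424, 1.0181, 0.5615]
J₁: ẑ×o_n = [-1.0181, -0.1424, 0.0000], ω = ẑ
J2: z=[-0.9877, 0.1564, 0.0000] o=[-0.0469, -0.2963, 0.5400] → [0.0034, 0.0213, -1.2833, -0.9877, 0.1564, 0.0000]
J3: z=[0.0561, 0.3540, 0.9336] o=[-0.3416, 0.3364, 0.3178] → [-0.5502, 0.1723, -0.0323, 0.0561, 0.3540, 0.9336]
J4: z=[0.0561, 0.3540, 0.9336] o=[-0.1293, 0.2502, 0.3378] → [-0.6377, -0.0248, 0.0477, 0.0561, 0.3540, 0.9336]
V = J·q̇ = [-1.0442, -0.0374, -0.9996, -0.7396, 0.2975, 1.2090]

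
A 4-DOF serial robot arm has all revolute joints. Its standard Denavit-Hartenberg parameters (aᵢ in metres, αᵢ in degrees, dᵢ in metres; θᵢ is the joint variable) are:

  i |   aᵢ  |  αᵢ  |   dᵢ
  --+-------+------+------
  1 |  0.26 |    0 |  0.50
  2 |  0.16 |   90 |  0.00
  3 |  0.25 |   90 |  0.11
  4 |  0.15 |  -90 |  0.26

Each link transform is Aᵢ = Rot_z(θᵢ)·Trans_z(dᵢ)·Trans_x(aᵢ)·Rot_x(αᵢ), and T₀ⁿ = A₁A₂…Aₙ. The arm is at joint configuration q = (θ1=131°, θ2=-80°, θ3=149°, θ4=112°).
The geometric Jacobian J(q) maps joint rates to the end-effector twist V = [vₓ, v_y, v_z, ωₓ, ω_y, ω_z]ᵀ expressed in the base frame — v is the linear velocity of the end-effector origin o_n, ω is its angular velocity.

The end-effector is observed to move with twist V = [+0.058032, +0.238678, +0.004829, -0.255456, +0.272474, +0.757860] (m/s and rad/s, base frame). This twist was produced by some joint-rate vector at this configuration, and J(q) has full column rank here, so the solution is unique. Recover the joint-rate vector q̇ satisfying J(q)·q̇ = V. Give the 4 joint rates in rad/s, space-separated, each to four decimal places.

0.3000 0.3730 -0.3700 0.0990

o_n = [0.1034, 0.1388, 0.8227]
J₁: ẑ×o_n = [-0.1388, 0.1034, 0.0000], ω = ẑ
J2: z=[0.0000, 0.0000, 1.0000] o=[-0.1706, 0.1962, 0.5000] → [0.0574, 0.2740, -0.0000, 0.0000, 0.0000, 1.0000]
J3: z=[0.7771, -0.6293, 0.0000] o=[-0.0699, 0.3206, 0.5000] → [-0.2031, -0.2508, -0.0322, 0.7771, -0.6293, 0.0000]
J4: z=[0.3241, 0.4003, 0.8572] o=[-0.1193, 0.0848, 0.6288] → [0.0314, 0.1280, -0.0716, 0.3241, 0.4003, 0.8572]
q̇ = J⁺·V = [0.3000, 0.3730, -0.3700, 0.0990]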